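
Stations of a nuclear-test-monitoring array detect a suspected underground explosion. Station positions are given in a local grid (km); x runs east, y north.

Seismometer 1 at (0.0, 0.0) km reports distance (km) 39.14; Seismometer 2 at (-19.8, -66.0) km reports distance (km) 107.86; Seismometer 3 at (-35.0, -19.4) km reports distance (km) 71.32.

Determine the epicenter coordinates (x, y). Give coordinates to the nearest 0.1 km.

Circle about each station: x² + y² = 39.14²; (x + 19.8)² + (y + 66.0)² = 107.86²; (x + 35.0)² + (y + 19.4)² = 71.32².
Subtracting the Seismometer 1 equation from the Seismometer 2 and Seismometer 3 equations removes the quadratic terms:
-39.6 x − 132.0 y = -5353.80
-70.0 x − 38.8 y = -1953.24
Solving the 2×2 system: x ≈ 6.5, y ≈ 38.6 km.

x ≈ 6.5 km, y ≈ 38.6 km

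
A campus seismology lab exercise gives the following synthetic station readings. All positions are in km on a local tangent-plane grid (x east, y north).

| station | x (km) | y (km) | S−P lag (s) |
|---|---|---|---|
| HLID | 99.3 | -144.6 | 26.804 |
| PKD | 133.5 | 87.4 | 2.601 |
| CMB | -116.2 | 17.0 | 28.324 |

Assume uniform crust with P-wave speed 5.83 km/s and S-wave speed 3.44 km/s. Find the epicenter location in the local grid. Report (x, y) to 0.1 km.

Distance from S−P lag: d = Δt · v_P v_S / (v_P − v_S) = Δt · (5.83·3.44)/(5.83−3.44) ≈ 8.3913·Δt.
So d_HLID = 224.92, d_PKD = 21.83, d_CMB = 237.68 km.
Circle about each station: (x − 99.3)² + (y + 144.6)² = 224.92²; (x − 133.5)² + (y − 87.4)² = 21.83²; (x + 116.2)² + (y − 17.0)² = 237.68².
Subtracting the HLID equation from the PKD and CMB equations removes the quadratic terms:
68.4 x + 464.0 y = 44803.82
-431.0 x + 323.2 y = -22880.99
Solving the 2×2 system: x ≈ 113.0, y ≈ 79.9 km.
Check against HLID (with the unrounded x, y): √((x − 99.3)²+(y + 144.6)²) = 224.92 ≈ 224.92 km. ✓

113.0 km east, 79.9 km north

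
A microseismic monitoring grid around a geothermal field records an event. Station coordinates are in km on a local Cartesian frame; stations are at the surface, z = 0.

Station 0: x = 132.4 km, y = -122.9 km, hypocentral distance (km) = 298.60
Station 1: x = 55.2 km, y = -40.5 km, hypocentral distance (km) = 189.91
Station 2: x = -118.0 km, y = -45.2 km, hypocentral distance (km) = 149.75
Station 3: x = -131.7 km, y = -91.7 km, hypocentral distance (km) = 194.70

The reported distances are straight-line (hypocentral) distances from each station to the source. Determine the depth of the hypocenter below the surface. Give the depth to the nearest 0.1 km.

Each station gives a sphere (x−x_i)² + (y−y_i)² + z² = d_i² (stations at z=0).
Subtracting the Station 0 sphere from Station 1 and Station 2: z² cancels, leaving linear equations in x and y:
-154.4 x + 164.8 y = 25149.27
-500.8 x + 155.4 y = 50069.77
Solving: x ≈ -74.196, y ≈ 83.091 km (keep extra digits for the depth step; rounded: -74.2, 83.1).
Then from the Station 0 sphere: z² = 298.60² − (x − 132.4)² − (y + 122.9)² with x = -74.196, y = 83.091, so z ≈ 63.622 ≈ 63.6 km.

depth ≈ 63.6 km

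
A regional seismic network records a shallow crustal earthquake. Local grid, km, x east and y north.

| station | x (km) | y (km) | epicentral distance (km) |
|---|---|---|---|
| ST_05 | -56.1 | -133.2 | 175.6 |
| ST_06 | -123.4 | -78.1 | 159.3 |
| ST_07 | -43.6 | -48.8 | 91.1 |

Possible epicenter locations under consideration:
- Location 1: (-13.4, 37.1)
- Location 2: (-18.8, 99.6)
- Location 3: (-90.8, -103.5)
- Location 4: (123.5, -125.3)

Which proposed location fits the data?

For each candidate, compare |candidate − station| to the reported distance:
Location 1: residuals ST_05 0.0, ST_06 0.0, ST_07 0.0 → max 0.0 km
Location 2: residuals ST_05 60.2, ST_06 46.9, ST_07 59.4 → max 60.2 km
Location 3: residuals ST_05 129.9, ST_06 118.0, ST_07 18.9 → max 129.9 km
Location 4: residuals ST_05 4.2, ST_06 92.1, ST_07 92.7 → max 92.7 km
Only Location 1 has all residuals ≈ 0.

Location 1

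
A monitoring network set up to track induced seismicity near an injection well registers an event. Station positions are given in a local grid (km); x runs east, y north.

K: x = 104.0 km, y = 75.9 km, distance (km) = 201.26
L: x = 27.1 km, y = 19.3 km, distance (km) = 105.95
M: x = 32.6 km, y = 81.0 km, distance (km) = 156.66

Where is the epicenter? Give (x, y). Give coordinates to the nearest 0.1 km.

Circle about each station: (x − 104.0)² + (y − 75.9)² = 201.26²; (x − 27.1)² + (y − 19.3)² = 105.95²; (x − 32.6)² + (y − 81.0)² = 156.66².
Subtracting the K equation from the L and M equations removes the quadratic terms:
-153.8 x − 113.2 y = 13810.28
-142.8 x + 10.2 y = 7010.18
Solving the 2×2 system: x ≈ -52.7, y ≈ -50.4 km.

-52.7 km east, -50.4 km north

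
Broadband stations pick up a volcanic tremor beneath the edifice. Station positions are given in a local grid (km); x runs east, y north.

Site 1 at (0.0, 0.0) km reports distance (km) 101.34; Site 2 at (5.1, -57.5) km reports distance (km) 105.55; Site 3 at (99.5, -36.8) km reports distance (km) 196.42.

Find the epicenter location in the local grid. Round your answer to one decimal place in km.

Circle about each station: x² + y² = 101.34²; (x − 5.1)² + (y + 57.5)² = 105.55²; (x − 99.5)² + (y + 36.8)² = 196.42².
Subtracting pairs of circle equations eliminates x²+y² and gives linear equations (the radical axes):
10.2 x − 115.0 y = 2461.25
199.0 x − 73.6 y = -17056.53
Solving the 2×2 system: x ≈ -96.8, y ≈ -30.0 km.

-96.8 km east, -30.0 km north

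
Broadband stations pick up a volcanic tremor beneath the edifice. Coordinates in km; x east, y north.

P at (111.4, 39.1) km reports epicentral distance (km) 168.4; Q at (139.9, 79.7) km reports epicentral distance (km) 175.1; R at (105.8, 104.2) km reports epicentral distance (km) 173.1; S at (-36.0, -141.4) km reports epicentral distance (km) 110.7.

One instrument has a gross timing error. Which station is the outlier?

P

Solve using three stations at a time. Using Q, R, S (subtract circle equations pairwise → linear system) gives (x, y) ≈ (15.4, -43.4).
Distances from that point to each station vs reported:
  P: calculated 126.6 vs reported 168.4 → residual 41.8 km
  Q: calculated 175.1 vs reported 175.1 → residual 0.0 km
  R: calculated 173.1 vs reported 173.1 → residual 0.0 km
  S: calculated 110.7 vs reported 110.7 → residual 0.0 km
Q, R, S are mutually consistent (residuals ≈ 0); P is off by 41.8 km.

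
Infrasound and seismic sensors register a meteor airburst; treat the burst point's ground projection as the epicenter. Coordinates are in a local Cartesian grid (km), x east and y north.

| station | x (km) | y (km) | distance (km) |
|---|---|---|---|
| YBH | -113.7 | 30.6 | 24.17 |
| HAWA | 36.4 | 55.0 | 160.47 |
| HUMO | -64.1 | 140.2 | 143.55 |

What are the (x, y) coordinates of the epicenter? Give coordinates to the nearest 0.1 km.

x ≈ -116.6 km, y ≈ 6.6 km

Circle about each station: (x + 113.7)² + (y − 30.6)² = 24.17²; (x − 36.4)² + (y − 55.0)² = 160.47²; (x + 64.1)² + (y − 140.2)² = 143.55².
Subtracting the YBH equation from the HAWA and HUMO equations removes the quadratic terms:
300.2 x + 48.8 y = -34680.52
99.2 x + 219.2 y = -10121.61
Solving the 2×2 system: x ≈ -116.6, y ≈ 6.6 km.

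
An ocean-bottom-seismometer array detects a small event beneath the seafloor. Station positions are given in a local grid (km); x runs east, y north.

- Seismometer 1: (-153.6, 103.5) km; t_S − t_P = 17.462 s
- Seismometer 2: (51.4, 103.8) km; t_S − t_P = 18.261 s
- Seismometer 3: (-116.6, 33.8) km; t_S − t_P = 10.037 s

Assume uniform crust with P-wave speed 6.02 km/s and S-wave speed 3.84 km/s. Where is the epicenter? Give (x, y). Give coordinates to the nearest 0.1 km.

Distance from S−P lag: d = Δt · v_P v_S / (v_P − v_S) = Δt · (6.02·3.84)/(6.02−3.84) ≈ 10.6040·Δt.
So d_Seismometer 1 = 185.17, d_Seismometer 2 = 193.64, d_Seismometer 3 = 106.43 km.
Circle about each station: (x + 153.6)² + (y − 103.5)² = 185.17²; (x − 51.4)² + (y − 103.8)² = 193.64²; (x + 116.6)² + (y − 33.8)² = 106.43².
Subtracting the Seismometer 1 equation from the Seismometer 2 and Seismometer 3 equations removes the quadratic terms:
410.0 x + 0.6 y = -24097.33
74.0 x − 139.4 y = 3393.37
Solving the 2×2 system: x ≈ -58.7, y ≈ -55.5 km.
Check against Seismometer 1 (with the unrounded x, y): √((x + 153.6)²+(y − 103.5)²) = 185.17 ≈ 185.17 km. ✓

x ≈ -58.7 km, y ≈ -55.5 km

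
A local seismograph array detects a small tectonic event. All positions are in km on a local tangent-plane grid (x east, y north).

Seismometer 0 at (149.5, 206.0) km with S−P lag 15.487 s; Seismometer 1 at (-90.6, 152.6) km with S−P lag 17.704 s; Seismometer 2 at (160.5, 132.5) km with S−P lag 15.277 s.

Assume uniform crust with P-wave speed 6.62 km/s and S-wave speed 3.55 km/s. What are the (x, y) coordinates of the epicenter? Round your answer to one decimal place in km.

Distance from S−P lag: d = Δt · v_P v_S / (v_P − v_S) = Δt · (6.62·3.55)/(6.62−3.55) ≈ 7.6550·Δt.
So d_Seismometer 0 = 118.55, d_Seismometer 1 = 135.52, d_Seismometer 2 = 116.95 km.
Circle about each station: (x − 149.5)² + (y − 206.0)² = 118.55²; (x + 90.6)² + (y − 152.6)² = 135.52²; (x − 160.5)² + (y − 132.5)² = 116.95².
Subtracting the Seismometer 0 equation from the Seismometer 1 and Seismometer 2 equations removes the quadratic terms:
-480.2 x − 106.8 y = -37602.70
22.0 x − 147.0 y = -21092.95
Solving the 2×2 system: x ≈ 44.9, y ≈ 150.2 km.

44.9 km east, 150.2 km north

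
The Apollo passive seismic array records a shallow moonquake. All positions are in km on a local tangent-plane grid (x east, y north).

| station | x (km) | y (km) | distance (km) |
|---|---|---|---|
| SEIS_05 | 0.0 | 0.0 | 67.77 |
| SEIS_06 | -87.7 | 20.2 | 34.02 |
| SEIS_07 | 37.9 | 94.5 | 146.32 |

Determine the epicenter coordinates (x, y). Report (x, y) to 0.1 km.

Circle about each station: x² + y² = 67.77²; (x + 87.7)² + (y − 20.2)² = 34.02²; (x − 37.9)² + (y − 94.5)² = 146.32².
Subtracting the SEIS_05 equation from the SEIS_06 and SEIS_07 equations removes the quadratic terms:
-175.4 x + 40.4 y = 11534.74
75.8 x + 189.0 y = -6450.11
Solving the 2×2 system: x ≈ -67.4, y ≈ -7.1 km.

-67.4 km east, -7.1 km north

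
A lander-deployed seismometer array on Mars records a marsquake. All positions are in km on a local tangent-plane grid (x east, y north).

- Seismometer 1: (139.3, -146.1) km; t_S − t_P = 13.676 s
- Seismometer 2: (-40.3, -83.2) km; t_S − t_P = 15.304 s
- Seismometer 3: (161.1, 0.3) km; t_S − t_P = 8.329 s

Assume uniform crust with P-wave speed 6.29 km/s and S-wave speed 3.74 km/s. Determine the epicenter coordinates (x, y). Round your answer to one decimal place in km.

x ≈ 90.4 km, y ≈ -29.8 km

Distance from S−P lag: d = Δt · v_P v_S / (v_P − v_S) = Δt · (6.29·3.74)/(6.29−3.74) ≈ 9.2253·Δt.
So d_Seismometer 1 = 126.17, d_Seismometer 2 = 141.18, d_Seismometer 3 = 76.84 km.
Circle about each station: (x − 139.3)² + (y + 146.1)² = 126.17²; (x + 40.3)² + (y + 83.2)² = 141.18²; (x − 161.1)² + (y − 0.3)² = 76.84².
Subtracting the Seismometer 1 equation from the Seismometer 2 and Seismometer 3 equations removes the quadratic terms:
-359.2 x + 125.8 y = -36216.29
43.6 x + 292.8 y = -4781.92
Solving the 2×2 system: x ≈ 90.4, y ≈ -29.8 km.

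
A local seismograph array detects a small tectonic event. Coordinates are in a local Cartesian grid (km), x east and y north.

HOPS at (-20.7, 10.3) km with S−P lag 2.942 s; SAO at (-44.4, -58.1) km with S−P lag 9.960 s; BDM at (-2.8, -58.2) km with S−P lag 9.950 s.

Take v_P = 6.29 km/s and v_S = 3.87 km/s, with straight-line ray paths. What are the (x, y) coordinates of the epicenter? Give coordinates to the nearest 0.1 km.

Distance from S−P lag: d = Δt · v_P v_S / (v_P − v_S) = Δt · (6.29·3.87)/(6.29−3.87) ≈ 10.0588·Δt.
So d_HOPS = 29.59, d_SAO = 100.19, d_BDM = 100.09 km.
Circle about each station: (x + 20.7)² + (y − 10.3)² = 29.59²; (x + 44.4)² + (y + 58.1)² = 100.19²; (x + 2.8)² + (y + 58.2)² = 100.09².
Subtracting the HOPS equation from the SAO and BDM equations removes the quadratic terms:
-47.4 x − 136.8 y = -4350.08
35.8 x − 137.0 y = -6281.94
Solving the 2×2 system: x ≈ -23.1, y ≈ 39.8 km.

x ≈ -23.1 km, y ≈ 39.8 km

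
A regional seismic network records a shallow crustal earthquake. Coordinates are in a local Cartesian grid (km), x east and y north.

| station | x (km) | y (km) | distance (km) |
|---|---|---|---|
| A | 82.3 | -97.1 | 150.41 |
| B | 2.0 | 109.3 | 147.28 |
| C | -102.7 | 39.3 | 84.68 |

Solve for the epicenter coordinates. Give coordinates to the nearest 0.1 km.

-51.3 km east, -28.0 km north

Circle about each station: (x − 82.3)² + (y + 97.1)² = 150.41²; (x − 2.0)² + (y − 109.3)² = 147.28²; (x + 102.7)² + (y − 39.3)² = 84.68².
Subtracting the A equation from the B and C equations removes the quadratic terms:
-160.6 x + 412.8 y = -3319.44
-370.0 x + 272.8 y = 11342.55
Solving the 2×2 system: x ≈ -51.3, y ≈ -28.0 km.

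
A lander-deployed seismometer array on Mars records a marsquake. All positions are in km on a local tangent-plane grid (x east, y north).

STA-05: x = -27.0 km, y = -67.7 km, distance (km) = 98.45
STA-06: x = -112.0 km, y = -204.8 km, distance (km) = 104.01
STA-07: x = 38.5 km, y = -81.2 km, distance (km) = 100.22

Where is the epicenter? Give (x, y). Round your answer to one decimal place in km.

Circle about each station: (x + 27.0)² + (y + 67.7)² = 98.45²; (x + 112.0)² + (y + 204.8)² = 104.01²; (x − 38.5)² + (y + 81.2)² = 100.22².
Subtracting the STA-05 equation from the STA-06 and STA-07 equations removes the quadratic terms:
-170.0 x − 274.2 y = 48049.07
131.0 x − 27.0 y = 2411.75
Solving the 2×2 system: x ≈ -15.7, y ≈ -165.5 km.
Check against STA-05 (with the unrounded x, y): √((x + 27.0)²+(y + 67.7)²) = 98.45 ≈ 98.45 km. ✓

x ≈ -15.7 km, y ≈ -165.5 km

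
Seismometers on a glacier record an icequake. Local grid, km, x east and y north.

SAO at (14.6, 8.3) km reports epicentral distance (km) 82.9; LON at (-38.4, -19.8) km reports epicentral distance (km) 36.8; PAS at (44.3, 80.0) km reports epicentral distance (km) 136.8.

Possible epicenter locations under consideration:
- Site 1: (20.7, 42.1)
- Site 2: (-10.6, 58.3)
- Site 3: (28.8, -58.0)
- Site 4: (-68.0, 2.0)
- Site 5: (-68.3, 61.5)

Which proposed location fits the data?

Site 4

For each candidate, compare |candidate − station| to the reported distance:
Site 1: residuals SAO 48.6, LON 48.8, PAS 92.2 → max 92.2 km
Site 2: residuals SAO 26.9, LON 46.1, PAS 77.8 → max 77.8 km
Site 3: residuals SAO 15.1, LON 40.5, PAS 2.1 → max 40.5 km
Site 4: residuals SAO 0.1, LON 0.0, PAS 0.1 → max 0.1 km
Site 5: residuals SAO 15.6, LON 49.8, PAS 22.7 → max 49.8 km
Only Site 4 has all residuals ≈ 0.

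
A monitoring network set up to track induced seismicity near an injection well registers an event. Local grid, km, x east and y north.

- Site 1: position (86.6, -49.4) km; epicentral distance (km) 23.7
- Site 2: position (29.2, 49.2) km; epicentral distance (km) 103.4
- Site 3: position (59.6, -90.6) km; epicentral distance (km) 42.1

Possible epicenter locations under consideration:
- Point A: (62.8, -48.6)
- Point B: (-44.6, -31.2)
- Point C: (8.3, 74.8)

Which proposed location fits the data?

Point A

For each candidate, compare |candidate − station| to the reported distance:
Point A: residuals Site 1 0.1, Site 2 0.0, Site 3 0.0 → max 0.1 km
Point B: residuals Site 1 108.8, Site 2 5.7, Site 3 77.8 → max 108.8 km
Point C: residuals Site 1 123.1, Site 2 70.4, Site 3 131.1 → max 131.1 km
Only Point A has all residuals ≈ 0.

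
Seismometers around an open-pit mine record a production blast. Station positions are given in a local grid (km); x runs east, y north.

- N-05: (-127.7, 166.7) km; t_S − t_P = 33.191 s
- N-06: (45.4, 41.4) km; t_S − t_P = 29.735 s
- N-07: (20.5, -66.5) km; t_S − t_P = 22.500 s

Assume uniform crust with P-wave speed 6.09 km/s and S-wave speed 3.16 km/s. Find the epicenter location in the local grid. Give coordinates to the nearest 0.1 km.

Distance from S−P lag: d = Δt · v_P v_S / (v_P − v_S) = Δt · (6.09·3.16)/(6.09−3.16) ≈ 6.5681·Δt.
So d_N-05 = 218.00, d_N-06 = 195.30, d_N-07 = 147.78 km.
Circle about each station: (x + 127.7)² + (y − 166.7)² = 218.00²; (x − 45.4)² + (y − 41.4)² = 195.30²; (x − 20.5)² + (y + 66.5)² = 147.78².
Subtracting pairs of circle equations eliminates x²+y² and gives linear equations (the radical axes):
346.2 x − 250.6 y = -30939.15
296.4 x − 466.4 y = -13568.61
Solving the 2×2 system: x ≈ -126.5, y ≈ -51.3 km.

x ≈ -126.5 km, y ≈ -51.3 km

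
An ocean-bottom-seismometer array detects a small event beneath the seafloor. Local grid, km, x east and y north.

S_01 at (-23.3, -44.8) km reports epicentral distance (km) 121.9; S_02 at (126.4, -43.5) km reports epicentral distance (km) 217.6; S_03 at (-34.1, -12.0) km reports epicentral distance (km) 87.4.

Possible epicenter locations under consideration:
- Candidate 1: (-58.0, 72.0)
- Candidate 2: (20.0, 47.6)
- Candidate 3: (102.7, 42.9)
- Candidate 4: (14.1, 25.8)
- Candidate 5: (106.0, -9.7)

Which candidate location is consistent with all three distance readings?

For each candidate, compare |candidate − station| to the reported distance:
Candidate 1: residuals S_01 0.1, S_02 0.0, S_03 0.1 → max 0.1 km
Candidate 2: residuals S_01 19.9, S_02 77.5, S_03 6.9 → max 77.5 km
Candidate 3: residuals S_01 31.6, S_02 128.0, S_03 60.0 → max 128.0 km
Candidate 4: residuals S_01 42.0, S_02 85.6, S_03 26.1 → max 85.6 km
Candidate 5: residuals S_01 12.1, S_02 178.1, S_03 52.7 → max 178.1 km
Only Candidate 1 has all residuals ≈ 0.

Candidate 1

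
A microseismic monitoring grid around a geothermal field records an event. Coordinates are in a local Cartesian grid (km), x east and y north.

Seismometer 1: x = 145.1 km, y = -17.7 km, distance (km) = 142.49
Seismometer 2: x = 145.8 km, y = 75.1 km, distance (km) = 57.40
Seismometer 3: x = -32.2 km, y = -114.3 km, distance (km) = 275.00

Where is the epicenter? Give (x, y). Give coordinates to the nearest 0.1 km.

110.8 km east, 120.6 km north

Circle about each station: (x − 145.1)² + (y + 17.7)² = 142.49²; (x − 145.8)² + (y − 75.1)² = 57.40²; (x + 32.2)² + (y + 114.3)² = 275.00².
Subtracting the Seismometer 1 equation from the Seismometer 2 and Seismometer 3 equations removes the quadratic terms:
1.4 x + 185.6 y = 22538.99
-354.6 x − 193.2 y = -62587.57
Solving the 2×2 system: x ≈ 110.8, y ≈ 120.6 km.
Check against Seismometer 1 (with the unrounded x, y): √((x − 145.1)²+(y + 17.7)²) = 142.49 ≈ 142.49 km. ✓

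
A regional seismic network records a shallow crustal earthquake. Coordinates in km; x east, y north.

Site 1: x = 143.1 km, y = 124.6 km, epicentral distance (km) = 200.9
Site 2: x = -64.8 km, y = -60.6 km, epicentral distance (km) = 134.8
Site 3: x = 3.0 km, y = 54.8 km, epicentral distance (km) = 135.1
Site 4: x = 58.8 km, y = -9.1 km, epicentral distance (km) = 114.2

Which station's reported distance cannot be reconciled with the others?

Site 4

Solve using three stations at a time. Using Site 1, Site 2, Site 3 (subtract circle equations pairwise → linear system) gives (x, y) ≈ (70.0, -62.5).
Distances from that point to each station vs reported:
  Site 1: calculated 200.9 vs reported 200.9 → residual 0.0 km
  Site 2: calculated 134.8 vs reported 134.8 → residual 0.0 km
  Site 3: calculated 135.1 vs reported 135.1 → residual 0.0 km
  Site 4: calculated 54.6 vs reported 114.2 → residual 59.6 km
Site 1, Site 2, Site 3 are mutually consistent (residuals ≈ 0); Site 4 is off by 59.6 km.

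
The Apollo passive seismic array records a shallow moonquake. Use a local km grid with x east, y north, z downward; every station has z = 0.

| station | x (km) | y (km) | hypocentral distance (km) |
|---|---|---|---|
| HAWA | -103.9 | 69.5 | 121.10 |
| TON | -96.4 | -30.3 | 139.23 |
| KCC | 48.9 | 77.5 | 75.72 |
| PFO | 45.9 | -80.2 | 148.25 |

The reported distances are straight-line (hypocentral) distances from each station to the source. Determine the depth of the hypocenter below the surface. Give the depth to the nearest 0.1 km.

Each station gives a sphere (x−x_i)² + (y−y_i)² + z² = d_i² (stations at z=0).
Subtracting the HAWA sphere from TON and KCC: z² cancels, leaving linear equations in x and y:
15.0 x − 199.6 y = -10134.19
305.6 x + 16.0 y = 1703.69
Solving: x ≈ 2.905, y ≈ 50.991 km (keep extra digits for the depth step; rounded: 2.9, 51.0).
Then from the HAWA sphere: z² = 121.10² − (x + 103.9)² − (y − 69.5)² with x = 2.905, y = 50.991, so z ≈ 53.994 ≈ 54.0 km.

z ≈ 54.0 km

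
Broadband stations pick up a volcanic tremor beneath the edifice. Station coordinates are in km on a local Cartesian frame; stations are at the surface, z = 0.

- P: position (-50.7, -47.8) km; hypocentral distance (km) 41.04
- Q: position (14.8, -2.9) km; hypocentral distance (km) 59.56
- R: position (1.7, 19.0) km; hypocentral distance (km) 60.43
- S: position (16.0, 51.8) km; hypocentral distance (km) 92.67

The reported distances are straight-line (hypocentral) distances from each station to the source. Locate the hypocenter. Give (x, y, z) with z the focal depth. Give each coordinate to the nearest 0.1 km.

Each station gives a sphere (x−x_i)² + (y−y_i)² + z² = d_i² (stations at z=0).
Subtracting the P sphere from Q and R: z² cancels, leaving linear equations in x and y:
131.0 x + 89.8 y = -6490.99
104.8 x + 133.6 y = -6458.94
Solving: x ≈ -35.496, y ≈ -20.501 km (keep extra digits for the depth step; rounded: -35.5, -20.5).
Then from the P sphere: z² = 41.04² − (x + 50.7)² − (y + 47.8)² with x = -35.496, y = -20.501, so z ≈ 26.606 ≈ 26.6 km.

x ≈ -35.5 km, y ≈ -20.5 km, depth ≈ 26.6 km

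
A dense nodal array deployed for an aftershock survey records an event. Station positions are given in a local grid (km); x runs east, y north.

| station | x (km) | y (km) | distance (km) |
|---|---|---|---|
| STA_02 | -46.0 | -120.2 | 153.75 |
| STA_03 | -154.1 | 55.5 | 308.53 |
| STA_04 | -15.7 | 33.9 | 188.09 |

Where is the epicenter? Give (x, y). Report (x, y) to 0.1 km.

Circle about each station: (x + 46.0)² + (y + 120.2)² = 153.75²; (x + 154.1)² + (y − 55.5)² = 308.53²; (x + 15.7)² + (y − 33.9)² = 188.09².
Subtracting pairs of circle equations eliminates x²+y² and gives linear equations (the radical axes):
-216.2 x + 351.4 y = -61288.68
60.6 x + 308.2 y = -26907.13
Solving the 2×2 system: x ≈ 107.3, y ≈ -108.4 km.
Check against STA_02 (with the unrounded x, y): √((x + 46.0)²+(y + 120.2)²) = 153.75 ≈ 153.75 km. ✓

(107.3, -108.4)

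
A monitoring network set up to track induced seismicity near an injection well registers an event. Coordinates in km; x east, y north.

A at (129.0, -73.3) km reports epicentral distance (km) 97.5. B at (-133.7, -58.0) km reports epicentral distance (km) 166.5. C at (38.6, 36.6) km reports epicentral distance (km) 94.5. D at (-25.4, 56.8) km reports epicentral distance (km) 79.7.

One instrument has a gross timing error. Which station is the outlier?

D

Solve using three stations at a time. Using A, B, C (subtract circle equations pairwise → linear system) gives (x, y) ≈ (32.8, -57.7).
Distances from that point to each station vs reported:
  A: calculated 97.5 vs reported 97.5 → residual 0.0 km
  B: calculated 166.5 vs reported 166.5 → residual 0.0 km
  C: calculated 94.5 vs reported 94.5 → residual 0.0 km
  D: calculated 128.4 vs reported 79.7 → residual 48.7 km
A, B, C are mutually consistent (residuals ≈ 0); D is off by 48.7 km.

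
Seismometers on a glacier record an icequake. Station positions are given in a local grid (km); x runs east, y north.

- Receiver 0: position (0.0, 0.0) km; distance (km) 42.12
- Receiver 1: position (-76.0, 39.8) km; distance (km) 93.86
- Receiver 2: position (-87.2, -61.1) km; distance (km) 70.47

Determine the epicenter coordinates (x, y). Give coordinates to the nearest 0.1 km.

(-21.2, -36.4)

Circle about each station: x² + y² = 42.12²; (x + 76.0)² + (y − 39.8)² = 93.86²; (x + 87.2)² + (y + 61.1)² = 70.47².
Subtracting pairs of circle equations eliminates x²+y² and gives linear equations (the radical axes):
-152.0 x + 79.6 y = 324.43
-174.4 x − 122.2 y = 8145.12
Solving the 2×2 system: x ≈ -21.2, y ≈ -36.4 km.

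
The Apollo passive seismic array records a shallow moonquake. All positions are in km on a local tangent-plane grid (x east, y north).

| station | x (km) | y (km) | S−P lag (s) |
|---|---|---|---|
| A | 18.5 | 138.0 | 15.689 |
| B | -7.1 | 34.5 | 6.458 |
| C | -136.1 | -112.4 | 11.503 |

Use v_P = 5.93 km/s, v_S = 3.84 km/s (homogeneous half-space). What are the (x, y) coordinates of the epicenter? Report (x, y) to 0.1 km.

(-56.5, -15.6)

Distance from S−P lag: d = Δt · v_P v_S / (v_P − v_S) = Δt · (5.93·3.84)/(5.93−3.84) ≈ 10.8953·Δt.
So d_A = 170.94, d_B = 70.36, d_C = 125.33 km.
Circle about each station: (x − 18.5)² + (y − 138.0)² = 170.94²; (x + 7.1)² + (y − 34.5)² = 70.36²; (x + 136.1)² + (y + 112.4)² = 125.33².
Subtracting the A equation from the B and C equations removes the quadratic terms:
-51.2 x − 207.0 y = 6124.36
-309.2 x − 500.8 y = 25283.59
Solving the 2×2 system: x ≈ -56.5, y ≈ -15.6 km.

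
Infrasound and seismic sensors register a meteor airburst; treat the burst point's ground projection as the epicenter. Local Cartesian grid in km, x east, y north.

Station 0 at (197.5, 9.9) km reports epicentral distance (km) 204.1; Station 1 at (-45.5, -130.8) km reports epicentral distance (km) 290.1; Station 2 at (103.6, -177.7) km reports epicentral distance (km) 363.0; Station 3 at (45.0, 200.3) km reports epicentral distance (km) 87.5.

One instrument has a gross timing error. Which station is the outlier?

Solve using three stations at a time. Using Station 1, Station 2, Station 3 (subtract circle equations pairwise → linear system) gives (x, y) ≈ (-32.1, 159.0).
Distances from that point to each station vs reported:
  Station 0: calculated 273.7 vs reported 204.1 → residual 69.6 km
  Station 1: calculated 290.1 vs reported 290.1 → residual 0.0 km
  Station 2: calculated 363.0 vs reported 363.0 → residual 0.0 km
  Station 3: calculated 87.5 vs reported 87.5 → residual 0.0 km
Station 1, Station 2, Station 3 are mutually consistent (residuals ≈ 0); Station 0 is off by 69.6 km.

Station 0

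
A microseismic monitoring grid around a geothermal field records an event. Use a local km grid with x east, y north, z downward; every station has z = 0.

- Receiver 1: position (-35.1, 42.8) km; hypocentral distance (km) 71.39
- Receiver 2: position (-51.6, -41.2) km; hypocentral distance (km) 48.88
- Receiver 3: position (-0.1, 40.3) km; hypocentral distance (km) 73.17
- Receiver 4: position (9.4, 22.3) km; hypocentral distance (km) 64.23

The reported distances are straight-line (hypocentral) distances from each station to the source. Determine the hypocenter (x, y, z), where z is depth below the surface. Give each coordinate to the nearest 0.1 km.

Each station gives a sphere (x−x_i)² + (y−y_i)² + z² = d_i² (stations at z=0).
Subtracting the Receiver 1 sphere from Receiver 2 and Receiver 3: z² cancels, leaving linear equations in x and y:
-33.0 x − 168.0 y = 4003.43
70.0 x − 5.0 y = -1697.07
Solving: x ≈ -25.587, y ≈ -18.804 km (keep extra digits for the depth step; rounded: -25.6, -18.8).
Then from the Receiver 1 sphere: z² = 71.39² − (x + 35.1)² − (y − 42.8)² with x = -25.587, y = -18.804, so z ≈ 34.799 ≈ 34.8 km.

x ≈ -25.6 km, y ≈ -18.8 km, depth ≈ 34.8 km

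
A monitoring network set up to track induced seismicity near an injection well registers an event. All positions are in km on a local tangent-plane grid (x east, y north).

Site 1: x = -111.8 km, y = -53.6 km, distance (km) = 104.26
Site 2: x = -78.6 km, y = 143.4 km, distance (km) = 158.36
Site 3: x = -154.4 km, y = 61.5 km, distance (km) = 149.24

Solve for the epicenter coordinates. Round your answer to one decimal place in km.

Circle about each station: (x + 111.8)² + (y + 53.6)² = 104.26²; (x + 78.6)² + (y − 143.4)² = 158.36²; (x + 154.4)² + (y − 61.5)² = 149.24².
Subtracting pairs of circle equations eliminates x²+y² and gives linear equations (the radical axes):
66.4 x + 394.0 y = -2838.42
-85.2 x + 230.2 y = 846.98
Solving the 2×2 system: x ≈ -20.2, y ≈ -3.8 km.

(-20.2, -3.8)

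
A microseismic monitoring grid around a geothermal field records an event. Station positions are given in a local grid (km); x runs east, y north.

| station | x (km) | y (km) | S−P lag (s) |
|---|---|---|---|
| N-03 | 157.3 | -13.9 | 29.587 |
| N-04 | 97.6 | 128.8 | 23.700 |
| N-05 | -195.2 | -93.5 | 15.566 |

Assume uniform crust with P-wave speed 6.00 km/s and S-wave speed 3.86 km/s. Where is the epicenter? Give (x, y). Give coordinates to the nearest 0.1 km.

x ≈ -151.9 km, y ≈ 69.3 km

Distance from S−P lag: d = Δt · v_P v_S / (v_P − v_S) = Δt · (6.00·3.86)/(6.00−3.86) ≈ 10.8224·Δt.
So d_N-03 = 320.20, d_N-04 = 256.49, d_N-05 = 168.46 km.
Circle about each station: (x − 157.3)² + (y + 13.9)² = 320.20²; (x − 97.6)² + (y − 128.8)² = 256.49²; (x + 195.2)² + (y + 93.5)² = 168.46².
Subtracting pairs of circle equations eliminates x²+y² and gives linear equations (the radical axes):
-119.4 x + 285.4 y = 37919.62
-705.0 x − 159.2 y = 96058.06
Solving the 2×2 system: x ≈ -151.9, y ≈ 69.3 km.
Check against N-03 (with the unrounded x, y): √((x − 157.3)²+(y + 13.9)²) = 320.21 ≈ 320.20 km. ✓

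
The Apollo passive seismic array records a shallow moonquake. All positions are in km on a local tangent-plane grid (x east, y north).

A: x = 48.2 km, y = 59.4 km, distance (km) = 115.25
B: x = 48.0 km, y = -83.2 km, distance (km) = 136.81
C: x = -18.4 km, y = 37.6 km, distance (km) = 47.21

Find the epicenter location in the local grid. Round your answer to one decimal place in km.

(-54.6, 7.3)

Circle about each station: (x − 48.2)² + (y − 59.4)² = 115.25²; (x − 48.0)² + (y + 83.2)² = 136.81²; (x + 18.4)² + (y − 37.6)² = 47.21².
Subtracting the A equation from the B and C equations removes the quadratic terms:
-0.4 x − 285.2 y = -2059.77
-133.2 x − 43.6 y = 6954.50
Solving the 2×2 system: x ≈ -54.6, y ≈ 7.3 km.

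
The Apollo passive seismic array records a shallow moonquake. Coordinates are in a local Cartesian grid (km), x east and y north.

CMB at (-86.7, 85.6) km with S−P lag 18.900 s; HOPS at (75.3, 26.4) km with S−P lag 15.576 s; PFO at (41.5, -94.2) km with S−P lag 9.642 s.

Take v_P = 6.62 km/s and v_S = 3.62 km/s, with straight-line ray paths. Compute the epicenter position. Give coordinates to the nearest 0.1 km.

(-22.2, -50.9)

Distance from S−P lag: d = Δt · v_P v_S / (v_P − v_S) = Δt · (6.62·3.62)/(6.62−3.62) ≈ 7.9881·Δt.
So d_CMB = 150.98, d_HOPS = 124.42, d_PFO = 77.02 km.
Circle about each station: (x + 86.7)² + (y − 85.6)² = 150.98²; (x − 75.3)² + (y − 26.4)² = 124.42²; (x − 41.5)² + (y + 94.2)² = 77.02².
Subtracting pairs of circle equations eliminates x²+y² and gives linear equations (the radical axes):
324.0 x − 118.4 y = -1162.58
256.4 x − 359.6 y = 12614.52
Solving the 2×2 system: x ≈ -22.2, y ≈ -50.9 km.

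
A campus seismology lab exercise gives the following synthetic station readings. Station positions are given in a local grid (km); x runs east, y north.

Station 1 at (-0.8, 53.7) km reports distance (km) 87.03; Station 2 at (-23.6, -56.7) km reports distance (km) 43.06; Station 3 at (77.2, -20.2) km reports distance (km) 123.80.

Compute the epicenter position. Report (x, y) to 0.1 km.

x ≈ -46.6 km, y ≈ -20.3 km

Circle about each station: (x + 0.8)² + (y − 53.7)² = 87.03²; (x + 23.6)² + (y + 56.7)² = 43.06²; (x − 77.2)² + (y + 20.2)² = 123.80².
Subtracting pairs of circle equations eliminates x²+y² and gives linear equations (the radical axes):
-45.6 x − 220.8 y = 6607.58
156.0 x − 147.8 y = -4268.67
Solving the 2×2 system: x ≈ -46.6, y ≈ -20.3 km.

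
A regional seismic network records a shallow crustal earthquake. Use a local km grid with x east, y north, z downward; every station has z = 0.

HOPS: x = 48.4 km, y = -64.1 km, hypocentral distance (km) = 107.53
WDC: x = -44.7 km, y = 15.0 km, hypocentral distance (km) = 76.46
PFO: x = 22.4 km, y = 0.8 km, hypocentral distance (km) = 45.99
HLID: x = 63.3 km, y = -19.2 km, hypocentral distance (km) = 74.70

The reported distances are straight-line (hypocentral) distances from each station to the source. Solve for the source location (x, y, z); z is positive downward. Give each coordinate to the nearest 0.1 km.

Each station gives a sphere (x−x_i)² + (y−y_i)² + z² = d_i² (stations at z=0).
Subtracting the HOPS sphere from WDC and PFO: z² cancels, leaving linear equations in x and y:
-186.2 x + 158.2 y = 1488.29
-52.0 x + 129.8 y = 3498.65
Solving: x ≈ 22.601, y ≈ 36.008 km (keep extra digits for the depth step; rounded: 22.6, 36.0).
Then from the HOPS sphere: z² = 107.53² − (x − 48.4)² − (y + 64.1)² with x = 22.601, y = 36.008, so z ≈ 29.589 ≈ 29.6 km.

(22.6, 36.0, 29.6)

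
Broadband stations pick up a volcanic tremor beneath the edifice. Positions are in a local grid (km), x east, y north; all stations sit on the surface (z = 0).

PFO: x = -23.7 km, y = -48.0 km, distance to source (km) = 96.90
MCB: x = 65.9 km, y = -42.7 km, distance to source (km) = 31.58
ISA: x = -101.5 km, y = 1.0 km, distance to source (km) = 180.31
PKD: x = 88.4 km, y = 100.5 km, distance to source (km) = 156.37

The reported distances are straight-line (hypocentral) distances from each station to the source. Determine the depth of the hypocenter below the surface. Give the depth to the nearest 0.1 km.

Each station gives a sphere (x−x_i)² + (y−y_i)² + z² = d_i² (stations at z=0).
Subtracting the PFO sphere from MCB and ISA: z² cancels, leaving linear equations in x and y:
179.2 x + 10.6 y = 11692.72
-155.6 x + 98.0 y = -15684.53
Solving: x ≈ 68.302, y ≈ -51.600 km (keep extra digits for the depth step; rounded: 68.3, -51.6).
Then from the PFO sphere: z² = 96.90² − (x + 23.7)² − (y + 48.0)² with x = 68.302, y = -51.600, so z ≈ 30.204 ≈ 30.2 km.

z ≈ 30.2 km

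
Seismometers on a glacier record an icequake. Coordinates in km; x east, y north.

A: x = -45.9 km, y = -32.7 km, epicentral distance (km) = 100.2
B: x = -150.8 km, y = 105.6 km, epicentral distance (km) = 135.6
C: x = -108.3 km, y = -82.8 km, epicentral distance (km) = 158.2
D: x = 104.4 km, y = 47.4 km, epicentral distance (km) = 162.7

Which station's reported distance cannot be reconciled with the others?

B

Solve using three stations at a time. Using A, C, D (subtract circle equations pairwise → linear system) gives (x, y) ≈ (-57.3, 67.1).
Distances from that point to each station vs reported:
  A: calculated 100.5 vs reported 100.2 → residual 0.3 km
  B: calculated 101.1 vs reported 135.6 → residual 34.5 km
  C: calculated 158.4 vs reported 158.2 → residual 0.2 km
  D: calculated 162.9 vs reported 162.7 → residual 0.2 km
A, C, D are mutually consistent (residuals ≈ 0); B is off by 34.5 km.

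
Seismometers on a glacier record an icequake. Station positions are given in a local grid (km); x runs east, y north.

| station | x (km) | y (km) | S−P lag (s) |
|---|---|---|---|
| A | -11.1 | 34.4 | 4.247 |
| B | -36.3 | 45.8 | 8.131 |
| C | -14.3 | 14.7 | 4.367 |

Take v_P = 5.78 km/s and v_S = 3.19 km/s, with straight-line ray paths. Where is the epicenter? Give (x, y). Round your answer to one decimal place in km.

(16.1, 21.2)

Distance from S−P lag: d = Δt · v_P v_S / (v_P − v_S) = Δt · (5.78·3.19)/(5.78−3.19) ≈ 7.1190·Δt.
So d_A = 30.23, d_B = 57.88, d_C = 31.09 km.
Circle about each station: (x + 11.1)² + (y − 34.4)² = 30.23²; (x + 36.3)² + (y − 45.8)² = 57.88²; (x + 14.3)² + (y − 14.7)² = 31.09².
Subtracting the A equation from the B and C equations removes the quadratic terms:
-50.4 x + 22.8 y = -327.48
-6.4 x − 39.4 y = -938.73
Solving the 2×2 system: x ≈ 16.1, y ≈ 21.2 km.
Check against A (with the unrounded x, y): √((x + 11.1)²+(y − 34.4)²) = 30.22 ≈ 30.23 km. ✓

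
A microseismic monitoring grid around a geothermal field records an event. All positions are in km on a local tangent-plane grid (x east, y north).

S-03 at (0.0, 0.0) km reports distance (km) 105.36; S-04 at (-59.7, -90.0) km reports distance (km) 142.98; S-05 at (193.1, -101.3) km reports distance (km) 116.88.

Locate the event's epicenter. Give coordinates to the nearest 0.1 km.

Circle about each station: x² + y² = 105.36²; (x + 59.7)² + (y + 90.0)² = 142.98²; (x − 193.1)² + (y + 101.3)² = 116.88².
Subtracting pairs of circle equations eliminates x²+y² and gives linear equations (the radical axes):
-119.4 x − 180.0 y = 2321.54
386.2 x − 202.6 y = 44989.10
Solving the 2×2 system: x ≈ 81.4, y ≈ -66.9 km.

81.4 km east, -66.9 km north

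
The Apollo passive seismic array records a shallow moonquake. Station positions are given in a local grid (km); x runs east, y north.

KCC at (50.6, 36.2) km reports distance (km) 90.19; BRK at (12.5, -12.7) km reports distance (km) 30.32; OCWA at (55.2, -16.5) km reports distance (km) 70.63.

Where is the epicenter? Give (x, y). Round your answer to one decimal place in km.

(-14.8, -25.9)

Circle about each station: (x − 50.6)² + (y − 36.2)² = 90.19²; (x − 12.5)² + (y + 12.7)² = 30.32²; (x − 55.2)² + (y + 16.5)² = 70.63².
Subtracting the KCC equation from the BRK and OCWA equations removes the quadratic terms:
-76.2 x − 97.8 y = 3661.67
9.2 x − 105.4 y = 2594.13
Solving the 2×2 system: x ≈ -14.8, y ≈ -25.9 km.
Check against KCC (with the unrounded x, y): √((x − 50.6)²+(y − 36.2)²) = 90.19 ≈ 90.19 km. ✓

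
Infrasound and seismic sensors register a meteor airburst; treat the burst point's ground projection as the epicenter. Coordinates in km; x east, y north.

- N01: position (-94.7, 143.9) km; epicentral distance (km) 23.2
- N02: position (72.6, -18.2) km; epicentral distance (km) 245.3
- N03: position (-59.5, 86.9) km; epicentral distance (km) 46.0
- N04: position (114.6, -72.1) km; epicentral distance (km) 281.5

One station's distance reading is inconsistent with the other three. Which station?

Solve using three stations at a time. Using N01, N03, N04 (subtract circle equations pairwise → linear system) gives (x, y) ≈ (-89.9, 121.3).
Distances from that point to each station vs reported:
  N01: calculated 23.1 vs reported 23.2 → residual 0.1 km
  N02: calculated 214.2 vs reported 245.3 → residual 31.1 km
  N03: calculated 45.9 vs reported 46.0 → residual 0.1 km
  N04: calculated 281.5 vs reported 281.5 → residual 0.0 km
N01, N03, N04 are mutually consistent (residuals ≈ 0); N02 is off by 31.1 km.

N02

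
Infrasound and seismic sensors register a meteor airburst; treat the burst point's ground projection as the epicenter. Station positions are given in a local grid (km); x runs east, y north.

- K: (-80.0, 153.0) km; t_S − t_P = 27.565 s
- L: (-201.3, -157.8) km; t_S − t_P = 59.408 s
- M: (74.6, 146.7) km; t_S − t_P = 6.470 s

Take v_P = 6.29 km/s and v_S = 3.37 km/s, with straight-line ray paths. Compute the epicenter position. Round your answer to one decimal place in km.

118.9 km east, 131.1 km north

Distance from S−P lag: d = Δt · v_P v_S / (v_P − v_S) = Δt · (6.29·3.37)/(6.29−3.37) ≈ 7.2593·Δt.
So d_K = 200.10, d_L = 431.26, d_M = 46.97 km.
Circle about each station: (x + 80.0)² + (y − 153.0)² = 200.10²; (x + 201.3)² + (y + 157.8)² = 431.26²; (x − 74.6)² + (y − 146.7)² = 46.97².
Subtracting the K equation from the L and M equations removes the quadratic terms:
-242.6 x − 621.6 y = -110331.65
309.2 x − 12.6 y = 35110.88
Solving the 2×2 system: x ≈ 118.9, y ≈ 131.1 km.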